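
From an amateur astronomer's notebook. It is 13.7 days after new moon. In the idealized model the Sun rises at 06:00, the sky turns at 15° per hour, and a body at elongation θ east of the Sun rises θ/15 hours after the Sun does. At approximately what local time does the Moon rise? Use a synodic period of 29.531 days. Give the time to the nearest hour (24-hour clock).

17:00

Phase angle: θ = 360°·(13.7 d)/(29.531 d) = 167.0°.
At 15° of sky rotation per hour, 167.0° corresponds to a 11.13 h lag.
06:00 + 11.13 h ≈ 17:08 → 17:00 to the nearest hour.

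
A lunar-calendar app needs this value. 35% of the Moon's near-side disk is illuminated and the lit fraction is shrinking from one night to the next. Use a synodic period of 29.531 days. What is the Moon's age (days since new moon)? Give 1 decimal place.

cos θ = 1 − 2f = 0.300, giving a principal value of 72.5°.
Since the Moon is past full (waning), take the reflex angle: θ = 360° − 72.5° = 287.5°.
Age = 29.531 × 287.5°/360° ≈ 23.58 days.

23.6 days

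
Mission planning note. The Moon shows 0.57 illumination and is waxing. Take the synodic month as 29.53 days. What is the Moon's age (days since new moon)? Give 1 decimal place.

Invert f = (1 − cos θ)/2 to get cos θ = 1 − 2(0.57) = -0.140, hence θ₀ = arccos -0.140 = 98.0°.
Waxing ⇒ before full, so θ = 98.0°.
At 360°/29.53 d per day, 98.0° corresponds to 8.04 days.

8.0 days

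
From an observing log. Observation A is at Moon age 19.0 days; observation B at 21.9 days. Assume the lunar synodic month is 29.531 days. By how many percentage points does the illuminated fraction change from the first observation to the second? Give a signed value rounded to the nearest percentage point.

θ₁ = 360° × 19.0/29.531 = 231.6°, f₁ = (1 − cos θ₁)/2 = 0.810.
θ₂ = 360° × 21.9/29.531 = 267.0°, f₂ = (1 − cos θ₂)/2 = 0.526.
Change = f₂ − f₁ = -0.284 → -28 percentage points.

-28 percentage points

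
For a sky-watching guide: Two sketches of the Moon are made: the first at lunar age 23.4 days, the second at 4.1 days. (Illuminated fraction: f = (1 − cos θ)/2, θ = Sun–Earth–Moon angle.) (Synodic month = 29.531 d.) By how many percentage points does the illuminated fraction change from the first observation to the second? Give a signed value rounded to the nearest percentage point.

-19 pp

First observation: θ = 360°·23.4/29.531 = 285.3°, so f = 0.368.
Second observation: θ = 50.0°, f = 0.178.
Δf = 0.178 − 0.368 = -0.190, i.e. -19 pp.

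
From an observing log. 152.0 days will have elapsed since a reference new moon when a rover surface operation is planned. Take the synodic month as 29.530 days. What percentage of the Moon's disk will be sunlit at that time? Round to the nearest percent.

152.0/29.530 = 5.147 lunations, so 5 complete cycles and 4.35 d into the next.
Phase angle: θ = 360°·(4.35 d)/(29.530 d) = 53.0°.
Illuminated fraction = (1 − cos 53.0°)/2 = (1 − 0.601)/2 ≈ 0.199, so 20%.

20%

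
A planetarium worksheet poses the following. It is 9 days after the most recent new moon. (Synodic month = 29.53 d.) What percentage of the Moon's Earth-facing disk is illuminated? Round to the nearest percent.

Elongation θ = 360° × 9/29.53 ≈ 109.7°.
cos 109.7° = (-0.337), so f = (1 − (-0.337))/2 = 0.669, so 67%.

67%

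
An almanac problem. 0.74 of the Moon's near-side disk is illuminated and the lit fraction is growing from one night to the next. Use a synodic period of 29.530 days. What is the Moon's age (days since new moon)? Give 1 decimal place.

cos θ = 1 − 2f = -0.480, giving a principal value of 118.7°.
Waxing ⇒ before full, so θ = 118.7°.
At 360°/29.530 d per day, 118.7° corresponds to 9.74 days.

9.7 days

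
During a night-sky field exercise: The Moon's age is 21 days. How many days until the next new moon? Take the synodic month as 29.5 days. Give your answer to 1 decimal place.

One full lunation from the last new moon is 29.5 d; remaining = 29.5 − 21 = 8.500 d.

8.5 days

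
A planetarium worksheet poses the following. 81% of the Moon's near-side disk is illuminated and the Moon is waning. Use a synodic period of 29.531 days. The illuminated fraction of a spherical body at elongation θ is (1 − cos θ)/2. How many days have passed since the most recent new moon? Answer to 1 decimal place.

19.0 days

From f = (1 − cos θ)/2: cos θ = 1 − 2×0.81 = -0.620; arccos → 128.3°.
Waning ⇒ past full, so θ = 360° − 128.3° = 231.7°.
Age = 29.531 × 231.7°/360° ≈ 19.01 days.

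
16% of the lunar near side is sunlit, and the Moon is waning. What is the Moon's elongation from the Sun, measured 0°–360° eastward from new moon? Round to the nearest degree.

313°

cos θ = 1 − 2f = 0.680, giving a principal value of 47.2°.
A waning Moon lies in 180°–360°, so θ = 360° − 47.2° = 312.8°.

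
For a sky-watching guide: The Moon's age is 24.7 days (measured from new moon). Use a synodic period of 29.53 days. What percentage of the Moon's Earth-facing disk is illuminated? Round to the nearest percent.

24%

Phase angle: θ = 360°·(24.7 d)/(29.53 d) = 301.1°.
cos 301.1° = 0.517, so f = (1 − 0.517)/2 = 0.242, so 24%.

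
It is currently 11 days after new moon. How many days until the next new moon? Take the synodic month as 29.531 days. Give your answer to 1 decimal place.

One full lunation from the last new moon is 29.531 d; remaining = 29.531 − 11 = 18.531 d.

18.5 days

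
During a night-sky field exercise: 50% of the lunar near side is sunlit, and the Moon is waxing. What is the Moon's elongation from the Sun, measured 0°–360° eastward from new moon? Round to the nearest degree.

From f = (1 − cos θ)/2: cos θ = 1 − 2×0.50 = 0.000; arccos → 90.0°.
Waxing ⇒ before full, so θ = 90.0°.

90°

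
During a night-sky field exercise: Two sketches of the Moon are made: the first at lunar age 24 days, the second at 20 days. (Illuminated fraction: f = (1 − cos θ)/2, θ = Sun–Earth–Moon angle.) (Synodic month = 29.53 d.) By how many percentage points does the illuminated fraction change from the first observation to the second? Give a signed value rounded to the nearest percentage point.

+41 percentage points

First observation: θ = 360°·24/29.53 = 292.6°, so f = 0.308.
Second observation: θ = 243.8°, f = 0.721.
Δf = 0.721 − 0.308 = +0.413, i.e. +41 pp.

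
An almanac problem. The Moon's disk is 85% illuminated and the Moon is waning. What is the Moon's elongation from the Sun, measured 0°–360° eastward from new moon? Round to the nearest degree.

226°

From f = (1 − cos θ)/2: cos θ = 1 − 2×0.85 = -0.700; arccos → 134.4°.
Waning ⇒ past full, so θ = 360° − 134.4° = 225.6°.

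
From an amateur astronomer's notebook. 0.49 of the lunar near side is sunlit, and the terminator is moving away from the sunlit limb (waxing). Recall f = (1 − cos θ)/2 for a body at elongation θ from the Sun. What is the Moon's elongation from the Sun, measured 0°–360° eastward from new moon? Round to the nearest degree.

89°

Invert f = (1 − cos θ)/2 to get cos θ = 1 − 2(0.49) = 0.020, hence θ₀ = arccos 0.020 = 88.9°.
The Moon is waxing (0°–180°), so θ = 88.9° directly.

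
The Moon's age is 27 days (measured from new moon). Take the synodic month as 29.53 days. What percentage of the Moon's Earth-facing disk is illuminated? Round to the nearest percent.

7%

The Moon has covered 27/29.53 of its cycle, so θ ≈ 360° × 27/29.53 = 329.2°.
cos 329.2° = 0.859, so f = (1 − 0.859)/2 = 0.071, so 7%.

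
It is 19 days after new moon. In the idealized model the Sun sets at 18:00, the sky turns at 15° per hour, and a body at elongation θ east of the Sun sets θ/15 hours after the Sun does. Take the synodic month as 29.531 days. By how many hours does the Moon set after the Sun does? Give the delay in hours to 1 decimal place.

Phase angle: θ = 360°·(19 d)/(29.531 d) = 231.6°.
Delay after the Sun = 231.6° / (15°/h) ≈ 15.44 h.
So the Moon sets 15.44 h after the Sun.

15.4 h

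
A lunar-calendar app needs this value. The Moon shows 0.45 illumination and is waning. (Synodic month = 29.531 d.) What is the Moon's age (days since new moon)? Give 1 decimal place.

22.6 days

cos θ = 1 − 2f = 0.100, giving a principal value of 84.3°.
A waning Moon lies in 180°–360°, so θ = 360° − 84.3° = 275.7°.
That fraction of the synodic month is 275.7/360 × 29.531 d ≈ 22.62 d.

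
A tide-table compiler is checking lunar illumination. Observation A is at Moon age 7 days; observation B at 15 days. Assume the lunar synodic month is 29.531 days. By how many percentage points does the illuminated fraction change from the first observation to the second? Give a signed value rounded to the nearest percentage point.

+54 percentage points

First observation: θ = 360°·7/29.531 = 85.3°, so f = 0.459.
Second observation: θ = 182.9°, f = 0.999.
Δf = 0.999 − 0.459 = +0.540, i.e. +54 pp.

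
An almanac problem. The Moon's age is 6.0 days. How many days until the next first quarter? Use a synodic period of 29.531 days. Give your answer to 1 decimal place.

1.4 days

First quarter occurs at elongation 90°, i.e. at age 29.531 × 90/360 = 7.383 d.
So 1.383 days remain (7.383 − 6.0).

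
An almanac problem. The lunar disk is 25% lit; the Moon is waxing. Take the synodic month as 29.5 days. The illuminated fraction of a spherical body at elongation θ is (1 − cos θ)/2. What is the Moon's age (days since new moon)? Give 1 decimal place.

cos θ = 1 − 2f = 0.500, giving a principal value of 60.0°.
The Moon is waxing (0°–180°), so θ = 60.0° directly.
At 360°/29.5 d per day, 60.0° corresponds to 4.92 days.

4.9 days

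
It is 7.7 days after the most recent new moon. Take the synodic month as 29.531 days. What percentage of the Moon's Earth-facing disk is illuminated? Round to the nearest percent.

53%

Phase angle: θ = 360°·(7.7 d)/(29.531 d) = 93.9°.
Illuminated fraction = (1 − cos 93.9°)/2 = (1 − (-0.067))/2 ≈ 0.534, so 53%.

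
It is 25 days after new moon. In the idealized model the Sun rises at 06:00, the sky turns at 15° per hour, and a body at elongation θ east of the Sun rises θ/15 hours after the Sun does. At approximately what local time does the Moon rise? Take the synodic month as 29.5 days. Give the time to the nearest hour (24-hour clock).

Phase angle: θ = 360°·(25 d)/(29.5 d) = 305.1°.
At 15° of sky rotation per hour, 305.1° corresponds to a 20.34 h lag.
06:00 + 20.34 h ≈ 02:20 → 02:00 to the nearest hour.

02:00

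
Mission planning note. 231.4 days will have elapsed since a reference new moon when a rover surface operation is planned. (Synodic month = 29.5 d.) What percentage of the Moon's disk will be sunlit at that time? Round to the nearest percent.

22%

231.4 d spans 7 complete synodic months (7 × 29.5 = 206.50 d) plus 24.90 d.
Elongation θ = 360° × 24.90/29.5 ≈ 303.9°.
Illuminated fraction = (1 − cos 303.9°)/2 = (1 − 0.557)/2 ≈ 0.221, so 22%.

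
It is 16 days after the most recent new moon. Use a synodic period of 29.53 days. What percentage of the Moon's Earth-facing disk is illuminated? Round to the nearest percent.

The Moon has covered 16/29.53 of its cycle, so θ ≈ 360° × 16/29.53 = 195.1°.
With cos θ = (-0.966), the lit fraction is (1 − (-0.966))/2 ≈ 0.983, so 98%.

98%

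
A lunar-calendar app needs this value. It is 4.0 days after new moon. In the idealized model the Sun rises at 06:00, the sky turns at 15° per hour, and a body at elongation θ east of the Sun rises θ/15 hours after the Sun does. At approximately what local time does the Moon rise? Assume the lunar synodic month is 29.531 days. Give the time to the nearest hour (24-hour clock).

Elongation θ = 360° × 4.0/29.531 ≈ 48.8°.
Delay after the Sun = 48.8° / (15°/h) ≈ 3.25 h.
06:00 + 3.25 h ≈ 09:15 → 09:00 to the nearest hour.

09:00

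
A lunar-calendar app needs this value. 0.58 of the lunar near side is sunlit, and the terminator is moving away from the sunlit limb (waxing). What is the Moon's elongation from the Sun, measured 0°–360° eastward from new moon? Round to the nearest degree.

cos θ = 1 − 2f = -0.160, giving a principal value of 99.2°.
Before full moon the principal value applies: θ = 99.2°.

99°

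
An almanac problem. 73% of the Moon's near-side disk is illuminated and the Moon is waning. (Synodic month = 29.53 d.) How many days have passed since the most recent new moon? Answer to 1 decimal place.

19.9 days

From f = (1 − cos θ)/2: cos θ = 1 − 2×0.73 = -0.460; arccos → 117.4°.
Waning ⇒ past full, so θ = 360° − 117.4° = 242.6°.
Age = 29.53 × 242.6°/360° ≈ 19.90 days.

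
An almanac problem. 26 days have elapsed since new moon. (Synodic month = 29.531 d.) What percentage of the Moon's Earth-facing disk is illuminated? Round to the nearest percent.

13%

Phase angle: θ = 360°·(26 d)/(29.531 d) = 317.0°.
Illuminated fraction = (1 − cos 317.0°)/2 = (1 − 0.731)/2 ≈ 0.135, so 13%.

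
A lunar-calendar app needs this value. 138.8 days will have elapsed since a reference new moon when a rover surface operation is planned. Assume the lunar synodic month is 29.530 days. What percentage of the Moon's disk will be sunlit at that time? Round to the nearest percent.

Reduce mod P: 138.8 − 4×29.530 = 20.68 d into the current lunation.
Phase angle: θ = 360°·(20.68 d)/(29.530 d) = 252.1°.
Illuminated fraction = (1 − cos 252.1°)/2 = (1 − (-0.307))/2 ≈ 0.654, so 65%.

65%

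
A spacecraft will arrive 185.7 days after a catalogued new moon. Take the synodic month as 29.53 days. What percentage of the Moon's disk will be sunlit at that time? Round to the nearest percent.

185.7 d spans 6 complete synodic months (6 × 29.53 = 177.18 d) plus 8.52 d.
Phase angle: θ = 360°·(8.52 d)/(29.53 d) = 103.9°.
Illuminated fraction = (1 − cos 103.9°)/2 = (1 − (-0.240))/2 ≈ 0.620, so 62%.

62%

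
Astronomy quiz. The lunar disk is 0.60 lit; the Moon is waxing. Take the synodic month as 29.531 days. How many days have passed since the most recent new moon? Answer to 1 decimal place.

From f = (1 − cos θ)/2: cos θ = 1 − 2×0.60 = -0.200; arccos → 101.5°.
Waxing ⇒ before full, so θ = 101.5°.
Age = 29.531 × 101.5°/360° ≈ 8.33 days.

8.3 days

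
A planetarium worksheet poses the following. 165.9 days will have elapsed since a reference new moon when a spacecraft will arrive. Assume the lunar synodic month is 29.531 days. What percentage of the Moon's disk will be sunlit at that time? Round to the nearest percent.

165.9/29.531 = 5.618 lunations, so 5 complete cycles and 18.25 d into the next.
The Moon has covered 18.25/29.531 of its cycle, so θ ≈ 360° × 18.25/29.531 = 222.4°.
cos 222.4° = (-0.738), so f = (1 − (-0.738))/2 = 0.869, so 87%.

87%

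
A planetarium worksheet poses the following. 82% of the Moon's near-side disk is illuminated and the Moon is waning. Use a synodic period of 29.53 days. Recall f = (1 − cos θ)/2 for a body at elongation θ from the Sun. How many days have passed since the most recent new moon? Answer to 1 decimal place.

18.9 days

From f = (1 − cos θ)/2: cos θ = 1 − 2×0.82 = -0.640; arccos → 129.8°.
Since the Moon is past full (waning), take the reflex angle: θ = 360° − 129.8° = 230.2°.
That fraction of the synodic month is 230.2/360 × 29.53 d ≈ 18.88 d.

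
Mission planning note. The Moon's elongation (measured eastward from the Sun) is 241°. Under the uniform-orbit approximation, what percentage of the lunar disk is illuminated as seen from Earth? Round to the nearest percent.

Half-versine of 241°: (1 − (-0.485))/2 = 0.742, i.e. 74%.

74%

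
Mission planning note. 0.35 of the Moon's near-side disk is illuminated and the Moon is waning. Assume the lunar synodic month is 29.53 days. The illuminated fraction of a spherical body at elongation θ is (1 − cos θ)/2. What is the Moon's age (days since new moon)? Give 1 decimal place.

Invert f = (1 − cos θ)/2 to get cos θ = 1 − 2(0.35) = 0.300, hence θ₀ = arccos 0.300 = 72.5°.
Waning ⇒ past full, so θ = 360° − 72.5° = 287.5°.
That fraction of the synodic month is 287.5/360 × 29.53 d ≈ 23.58 d.

23.6 days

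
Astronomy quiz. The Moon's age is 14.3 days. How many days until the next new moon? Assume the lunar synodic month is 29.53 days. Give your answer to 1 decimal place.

The next new moon completes the synodic month: 29.53 − 14.3 = 15.230 days.

15.2 days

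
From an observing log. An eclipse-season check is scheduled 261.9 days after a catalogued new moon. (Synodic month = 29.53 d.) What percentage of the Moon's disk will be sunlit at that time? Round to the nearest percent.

16%

261.9 d spans 8 complete synodic months (8 × 29.53 = 236.24 d) plus 25.66 d.
The Moon has covered 25.66/29.53 of its cycle, so θ ≈ 360° × 25.66/29.53 = 312.8°.
Illuminated fraction = (1 − cos 312.8°)/2 = (1 − 0.680)/2 ≈ 0.160, so 16%.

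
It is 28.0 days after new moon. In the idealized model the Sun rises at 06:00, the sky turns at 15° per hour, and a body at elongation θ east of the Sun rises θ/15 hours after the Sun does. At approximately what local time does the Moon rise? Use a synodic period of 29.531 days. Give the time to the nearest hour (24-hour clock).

Phase angle: θ = 360°·(28.0 d)/(29.531 d) = 341.3°.
At 15° of sky rotation per hour, 341.3° corresponds to a 22.76 h lag.
06:00 + 22.76 h ≈ 04:45 → 05:00 to the nearest hour.

05:00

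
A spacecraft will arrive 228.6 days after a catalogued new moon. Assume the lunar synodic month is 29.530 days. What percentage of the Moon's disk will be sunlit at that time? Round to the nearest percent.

228.6/29.530 = 7.741 lunations, so 7 complete cycles and 21.89 d into the next.
The Moon has covered 21.89/29.530 of its cycle, so θ ≈ 360° × 21.89/29.530 = 266.9°.
With cos θ = (-0.055), the lit fraction is (1 − (-0.055))/2 ≈ 0.527, so 53%.

53%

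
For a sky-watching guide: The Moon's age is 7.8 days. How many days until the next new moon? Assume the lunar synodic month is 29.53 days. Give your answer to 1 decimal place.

The next new moon completes the synodic month: 29.53 − 7.8 = 21.730 days.

21.7 days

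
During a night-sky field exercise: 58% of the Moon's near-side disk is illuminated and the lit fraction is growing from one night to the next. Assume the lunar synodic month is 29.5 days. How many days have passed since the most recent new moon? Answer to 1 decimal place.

cos θ = 1 − 2f = -0.160, giving a principal value of 99.2°.
The Moon is waxing (0°–180°), so θ = 99.2° directly.
That fraction of the synodic month is 99.2/360 × 29.5 d ≈ 8.13 d.

8.1 days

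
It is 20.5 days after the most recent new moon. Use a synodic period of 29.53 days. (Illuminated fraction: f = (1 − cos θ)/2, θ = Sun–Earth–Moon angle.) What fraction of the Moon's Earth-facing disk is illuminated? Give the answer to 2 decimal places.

0.67

Elongation θ = 360° × 20.5/29.53 ≈ 249.9°.
cos 249.9° = (-0.343), so f = (1 − (-0.343))/2 = 0.672.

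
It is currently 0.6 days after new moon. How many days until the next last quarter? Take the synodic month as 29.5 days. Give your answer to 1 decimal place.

Last quarter occurs at elongation 270°, i.e. at age 29.5 × 270/360 = 22.125 d.
That is 22.125 − 0.6 = 21.525 days ahead.

21.5 days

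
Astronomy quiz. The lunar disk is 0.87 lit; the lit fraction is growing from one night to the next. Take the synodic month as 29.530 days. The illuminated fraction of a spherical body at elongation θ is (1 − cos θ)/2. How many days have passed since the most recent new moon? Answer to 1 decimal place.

11.3 days

cos θ = 1 − 2f = -0.740, giving a principal value of 137.7°.
The Moon is waxing (0°–180°), so θ = 137.7° directly.
That fraction of the synodic month is 137.7/360 × 29.530 d ≈ 11.30 d.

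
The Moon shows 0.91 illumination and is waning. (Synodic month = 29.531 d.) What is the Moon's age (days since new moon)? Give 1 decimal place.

cos θ = 1 − 2f = -0.820, giving a principal value of 145.1°.
A waning Moon lies in 180°–360°, so θ = 360° − 145.1° = 214.9°.
Age = 29.531 × 214.9°/360° ≈ 17.63 days.

17.6 days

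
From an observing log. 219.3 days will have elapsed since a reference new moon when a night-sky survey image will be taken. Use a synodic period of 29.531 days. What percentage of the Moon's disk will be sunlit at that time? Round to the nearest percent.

219.3 d spans 7 complete synodic months (7 × 29.531 = 206.72 d) plus 12.58 d.
Phase angle: θ = 360°·(12.58 d)/(29.531 d) = 153.4°.
cos 153.4° = (-0.894), so f = (1 − (-0.894))/2 = 0.947, so 95%.

95%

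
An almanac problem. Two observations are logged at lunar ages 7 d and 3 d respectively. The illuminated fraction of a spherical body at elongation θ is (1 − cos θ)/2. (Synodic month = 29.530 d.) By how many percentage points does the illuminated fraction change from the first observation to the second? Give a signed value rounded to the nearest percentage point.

θ₁ = 360° × 7/29.530 = 85.3°, f₁ = (1 − cos θ₁)/2 = 0.459.
θ₂ = 360° × 3/29.530 = 36.6°, f₂ = (1 − cos θ₂)/2 = 0.098.
Change = f₂ − f₁ = -0.361 → -36 percentage points.

-36 percentage points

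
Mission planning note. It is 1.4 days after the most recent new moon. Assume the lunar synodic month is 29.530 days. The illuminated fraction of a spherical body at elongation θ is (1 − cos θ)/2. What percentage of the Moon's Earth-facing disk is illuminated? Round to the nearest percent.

2%

The Moon has covered 1.4/29.530 of its cycle, so θ ≈ 360° × 1.4/29.530 = 17.1°.
With cos θ = 0.956, the lit fraction is (1 − 0.956)/2 ≈ 0.022, so 2%.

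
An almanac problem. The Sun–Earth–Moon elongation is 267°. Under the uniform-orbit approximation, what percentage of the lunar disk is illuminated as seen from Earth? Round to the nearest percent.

cos 267° = (-0.052), so f = (1 − (-0.052))/2 = 0.526, i.e. 53%.

53%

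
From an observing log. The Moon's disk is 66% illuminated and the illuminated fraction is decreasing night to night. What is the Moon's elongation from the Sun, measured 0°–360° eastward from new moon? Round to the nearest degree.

cos θ = 1 − 2f = -0.320, giving a principal value of 108.7°.
Waning ⇒ past full, so θ = 360° − 108.7° = 251.3°.

251°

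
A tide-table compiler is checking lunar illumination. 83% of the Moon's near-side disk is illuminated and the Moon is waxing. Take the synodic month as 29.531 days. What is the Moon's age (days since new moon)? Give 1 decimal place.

cos θ = 1 − 2f = -0.660, giving a principal value of 131.3°.
The Moon is waxing (0°–180°), so θ = 131.3° directly.
At 360°/29.531 d per day, 131.3° corresponds to 10.77 days.

10.8 days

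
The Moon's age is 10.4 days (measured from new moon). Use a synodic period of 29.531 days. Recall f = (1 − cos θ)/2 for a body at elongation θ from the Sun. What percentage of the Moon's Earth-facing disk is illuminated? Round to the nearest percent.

Phase angle: θ = 360°·(10.4 d)/(29.531 d) = 126.8°.
Illuminated fraction = (1 − cos 126.8°)/2 = (1 − (-0.599))/2 ≈ 0.799, so 80%.

80%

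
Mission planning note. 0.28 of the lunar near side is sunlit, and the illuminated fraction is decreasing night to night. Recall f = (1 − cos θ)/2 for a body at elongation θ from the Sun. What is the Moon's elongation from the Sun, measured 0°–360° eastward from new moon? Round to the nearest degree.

296°

From f = (1 − cos θ)/2: cos θ = 1 − 2×0.28 = 0.440; arccos → 63.9°.
Waning ⇒ past full, so θ = 360° − 63.9° = 296.1°.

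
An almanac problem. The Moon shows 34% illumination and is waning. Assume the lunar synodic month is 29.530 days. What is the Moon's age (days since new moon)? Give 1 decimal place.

23.7 days

Invert f = (1 − cos θ)/2 to get cos θ = 1 − 2(0.34) = 0.320, hence θ₀ = arccos 0.320 = 71.3°.
A waning Moon lies in 180°–360°, so θ = 360° − 71.3° = 288.7°.
That fraction of the synodic month is 288.7/360 × 29.530 d ≈ 23.68 d.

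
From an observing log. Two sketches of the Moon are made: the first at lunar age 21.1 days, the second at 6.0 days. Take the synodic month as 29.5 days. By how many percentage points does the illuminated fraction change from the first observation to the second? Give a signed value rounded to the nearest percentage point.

-25 pp

θ₁ = 360° × 21.1/29.5 = 257.5°, f₁ = (1 − cos θ₁)/2 = 0.608.
θ₂ = 360° × 6.0/29.5 = 73.2°, f₂ = (1 − cos θ₂)/2 = 0.356.
Change = f₂ − f₁ = -0.253 → -25 percentage points.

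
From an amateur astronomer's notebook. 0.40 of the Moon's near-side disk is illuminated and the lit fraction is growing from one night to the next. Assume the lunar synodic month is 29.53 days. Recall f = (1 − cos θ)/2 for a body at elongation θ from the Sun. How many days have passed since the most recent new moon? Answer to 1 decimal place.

6.4 days

From f = (1 − cos θ)/2: cos θ = 1 − 2×0.40 = 0.200; arccos → 78.5°.
Before full moon the principal value applies: θ = 78.5°.
At 360°/29.53 d per day, 78.5° corresponds to 6.44 days.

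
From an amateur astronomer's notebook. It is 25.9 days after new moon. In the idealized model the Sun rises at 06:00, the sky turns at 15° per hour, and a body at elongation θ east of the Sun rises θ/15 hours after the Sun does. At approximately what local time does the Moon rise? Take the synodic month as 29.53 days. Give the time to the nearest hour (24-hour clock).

The Moon has covered 25.9/29.53 of its cycle, so θ ≈ 360° × 25.9/29.53 = 315.7°.
Delay after the Sun = 315.7° / (15°/h) ≈ 21.05 h.
06:00 + 21.05 h ≈ 03:03 → 03:00 to the nearest hour.

03:00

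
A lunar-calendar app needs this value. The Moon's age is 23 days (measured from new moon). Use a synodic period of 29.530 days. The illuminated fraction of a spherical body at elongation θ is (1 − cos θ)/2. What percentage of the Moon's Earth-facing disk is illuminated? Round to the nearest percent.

The Moon has covered 23/29.530 of its cycle, so θ ≈ 360° × 23/29.530 = 280.4°.
cos 280.4° = 0.180, so f = (1 − 0.180)/2 = 0.410, so 41%.

41%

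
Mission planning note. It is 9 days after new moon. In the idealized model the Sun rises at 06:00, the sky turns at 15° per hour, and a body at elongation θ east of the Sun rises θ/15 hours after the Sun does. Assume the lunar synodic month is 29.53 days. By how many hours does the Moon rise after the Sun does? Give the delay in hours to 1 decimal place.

7.3 h

Phase angle: θ = 360°·(9 d)/(29.53 d) = 109.7°.
Delay after the Sun = 109.7° / (15°/h) ≈ 7.31 h.
So the Moon rises 7.31 h after the Sun.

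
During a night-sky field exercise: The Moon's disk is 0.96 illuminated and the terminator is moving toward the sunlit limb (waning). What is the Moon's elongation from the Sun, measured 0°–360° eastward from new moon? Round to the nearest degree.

cos θ = 1 − 2f = -0.920, giving a principal value of 156.9°.
Waning ⇒ past full, so θ = 360° − 156.9° = 203.1°.

203°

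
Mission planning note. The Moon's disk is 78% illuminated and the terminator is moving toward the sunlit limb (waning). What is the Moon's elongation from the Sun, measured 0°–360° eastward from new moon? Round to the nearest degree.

236°

Invert f = (1 − cos θ)/2 to get cos θ = 1 − 2(0.78) = -0.560, hence θ₀ = arccos -0.560 = 124.1°.
A waning Moon lies in 180°–360°, so θ = 360° − 124.1° = 235.9°.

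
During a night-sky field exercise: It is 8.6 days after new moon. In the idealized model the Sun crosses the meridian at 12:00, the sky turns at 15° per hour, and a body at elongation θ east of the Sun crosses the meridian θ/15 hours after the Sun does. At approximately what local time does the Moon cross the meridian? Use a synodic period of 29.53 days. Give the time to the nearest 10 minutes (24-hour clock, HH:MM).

19:00

Elongation θ = 360° × 8.6/29.53 ≈ 104.8°.
Delay after the Sun = 104.8° / (15°/h) ≈ 6.99 h.
12:00 + 6.990 h ≈ 18:59 → 19:00 to the nearest ten minutes.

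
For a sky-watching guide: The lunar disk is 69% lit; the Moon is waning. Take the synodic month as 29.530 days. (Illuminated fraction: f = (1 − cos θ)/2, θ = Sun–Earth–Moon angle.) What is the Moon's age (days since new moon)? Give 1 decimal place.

Invert f = (1 − cos θ)/2 to get cos θ = 1 − 2(0.69) = -0.380, hence θ₀ = arccos -0.380 = 112.3°.
Waning ⇒ past full, so θ = 360° − 112.3° = 247.7°.
That fraction of the synodic month is 247.7/360 × 29.530 d ≈ 20.32 d.

20.3 days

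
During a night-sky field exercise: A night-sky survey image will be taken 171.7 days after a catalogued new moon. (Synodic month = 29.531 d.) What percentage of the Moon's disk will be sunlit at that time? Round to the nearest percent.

171.7/29.531 = 5.814 lunations, so 5 complete cycles and 24.04 d into the next.
Phase angle: θ = 360°·(24.04 d)/(29.531 d) = 293.1°.
cos 293.1° = 0.393, so f = (1 − 0.393)/2 = 0.304, so 30%.

30%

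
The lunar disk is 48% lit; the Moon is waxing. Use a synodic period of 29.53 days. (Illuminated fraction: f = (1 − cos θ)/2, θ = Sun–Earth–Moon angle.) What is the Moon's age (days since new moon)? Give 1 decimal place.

7.2 days

From f = (1 − cos θ)/2: cos θ = 1 − 2×0.48 = 0.040; arccos → 87.7°.
Before full moon the principal value applies: θ = 87.7°.
That fraction of the synodic month is 87.7/360 × 29.53 d ≈ 7.19 d.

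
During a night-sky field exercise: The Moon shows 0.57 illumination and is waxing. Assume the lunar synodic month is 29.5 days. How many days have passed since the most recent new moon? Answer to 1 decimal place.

cos θ = 1 − 2f = -0.140, giving a principal value of 98.0°.
Before full moon the principal value applies: θ = 98.0°.
That fraction of the synodic month is 98.0/360 × 29.5 d ≈ 8.03 d.

8.0 days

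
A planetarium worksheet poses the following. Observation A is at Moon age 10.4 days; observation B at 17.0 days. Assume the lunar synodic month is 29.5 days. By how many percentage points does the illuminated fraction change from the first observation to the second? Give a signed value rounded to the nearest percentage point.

First observation: θ = 360°·10.4/29.5 = 126.9°, so f = 0.800.
Second observation: θ = 207.5°, f = 0.944.
Δf = 0.944 − 0.800 = +0.143, i.e. +14 pp.

+14 pp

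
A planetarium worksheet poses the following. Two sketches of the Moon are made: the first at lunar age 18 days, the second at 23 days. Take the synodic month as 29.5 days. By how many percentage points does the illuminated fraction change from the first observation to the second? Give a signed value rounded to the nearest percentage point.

-48 percentage points

θ₁ = 360° × 18/29.5 = 219.7°, f₁ = (1 − cos θ₁)/2 = 0.885.
θ₂ = 360° × 23/29.5 = 280.7°, f₂ = (1 − cos θ₂)/2 = 0.407.
Change = f₂ − f₁ = -0.478 → -48 percentage points.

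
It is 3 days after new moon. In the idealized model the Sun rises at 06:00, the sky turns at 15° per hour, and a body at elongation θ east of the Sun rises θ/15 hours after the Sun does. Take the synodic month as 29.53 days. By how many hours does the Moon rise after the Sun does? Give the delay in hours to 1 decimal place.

The Moon has covered 3/29.53 of its cycle, so θ ≈ 360° × 3/29.53 = 36.6°.
The Moon trails the Sun by θ/15 = 36.6/15 ≈ 2.44 hours.
So the Moon rises 2.44 h after the Sun.

2.4 h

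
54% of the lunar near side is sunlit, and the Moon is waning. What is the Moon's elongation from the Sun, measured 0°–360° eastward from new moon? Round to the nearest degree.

265°

Invert f = (1 − cos θ)/2 to get cos θ = 1 − 2(0.54) = -0.080, hence θ₀ = arccos -0.080 = 94.6°.
A waning Moon lies in 180°–360°, so θ = 360° − 94.6° = 265.4°.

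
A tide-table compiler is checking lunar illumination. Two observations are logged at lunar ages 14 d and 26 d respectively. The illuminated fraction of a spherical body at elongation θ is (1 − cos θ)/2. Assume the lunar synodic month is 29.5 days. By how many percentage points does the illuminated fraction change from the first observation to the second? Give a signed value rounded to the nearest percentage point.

First observation: θ = 360°·14/29.5 = 170.8°, so f = 0.994.
Second observation: θ = 317.3°, f = 0.133.
Δf = 0.133 − 0.994 = -0.861, i.e. -86 pp.

-86 pp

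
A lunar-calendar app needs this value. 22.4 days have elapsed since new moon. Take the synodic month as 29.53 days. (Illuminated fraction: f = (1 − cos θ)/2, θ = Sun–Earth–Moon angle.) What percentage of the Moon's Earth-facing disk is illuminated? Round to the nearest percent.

47%

Phase angle: θ = 360°·(22.4 d)/(29.53 d) = 273.1°.
cos 273.1° = 0.054, so f = (1 − 0.054)/2 = 0.473, so 47%.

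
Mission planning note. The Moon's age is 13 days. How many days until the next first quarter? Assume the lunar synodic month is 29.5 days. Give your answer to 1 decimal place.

First quarter is 0.25 of the way through the cycle: age 0.25 × 29.5 = 7.375 d.
This lunation's first quarter (7.375 d) has passed, so add one period: 36.875 − 13 = 23.875 days.

23.9 days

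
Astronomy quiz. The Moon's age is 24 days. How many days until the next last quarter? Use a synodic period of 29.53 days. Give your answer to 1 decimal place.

27.7 days

Last quarter is 0.75 of the way through the cycle: age 0.75 × 29.53 = 22.148 d.
This lunation's last quarter (22.148 d) has passed, so add one period: 51.678 − 24 = 27.678 days.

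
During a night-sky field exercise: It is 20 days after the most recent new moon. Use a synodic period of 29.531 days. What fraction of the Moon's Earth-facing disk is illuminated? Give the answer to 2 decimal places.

0.72

Elongation θ = 360° × 20/29.531 ≈ 243.8°.
cos 243.8° = (-0.441), so f = (1 − (-0.441))/2 = 0.721.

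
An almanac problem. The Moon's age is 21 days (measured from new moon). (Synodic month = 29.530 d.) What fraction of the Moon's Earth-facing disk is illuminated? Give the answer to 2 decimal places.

Phase angle: θ = 360°·(21 d)/(29.530 d) = 256.0°.
With cos θ = (-0.242), the lit fraction is (1 − (-0.242))/2 ≈ 0.621.

0.62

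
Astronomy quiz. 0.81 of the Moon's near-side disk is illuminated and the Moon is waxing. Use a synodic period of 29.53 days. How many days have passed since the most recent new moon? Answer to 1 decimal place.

cos θ = 1 − 2f = -0.620, giving a principal value of 128.3°.
Waxing ⇒ before full, so θ = 128.3°.
Age = 29.53 × 128.3°/360° ≈ 10.53 days.

10.5 days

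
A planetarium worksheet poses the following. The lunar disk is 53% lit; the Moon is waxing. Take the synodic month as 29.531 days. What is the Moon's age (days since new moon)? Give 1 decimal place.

7.7 days

Invert f = (1 − cos θ)/2 to get cos θ = 1 − 2(0.53) = -0.060, hence θ₀ = arccos -0.060 = 93.4°.
Before full moon the principal value applies: θ = 93.4°.
That fraction of the synodic month is 93.4/360 × 29.531 d ≈ 7.66 d.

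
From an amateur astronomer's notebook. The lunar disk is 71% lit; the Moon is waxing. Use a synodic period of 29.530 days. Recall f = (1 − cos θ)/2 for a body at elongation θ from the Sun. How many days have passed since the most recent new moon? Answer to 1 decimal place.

9.4 days

From f = (1 − cos θ)/2: cos θ = 1 − 2×0.71 = -0.420; arccos → 114.8°.
Waxing ⇒ before full, so θ = 114.8°.
Age = 29.530 × 114.8°/360° ≈ 9.42 days.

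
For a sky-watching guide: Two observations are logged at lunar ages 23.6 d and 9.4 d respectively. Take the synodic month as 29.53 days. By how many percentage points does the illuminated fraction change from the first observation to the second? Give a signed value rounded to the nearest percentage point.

+36 percentage points

θ₁ = 360° × 23.6/29.53 = 287.7°, f₁ = (1 − cos θ₁)/2 = 0.348.
θ₂ = 360° × 9.4/29.53 = 114.6°, f₂ = (1 − cos θ₂)/2 = 0.708.
Change = f₂ − f₁ = +0.360 → +36 percentage points.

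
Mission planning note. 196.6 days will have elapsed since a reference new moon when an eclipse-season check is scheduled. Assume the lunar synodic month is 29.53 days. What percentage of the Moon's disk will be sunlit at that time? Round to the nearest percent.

77%

Reduce mod P: 196.6 − 6×29.53 = 19.42 d into the current lunation.
Elongation θ = 360° × 19.42/29.53 ≈ 236.7°.
cos 236.7° = (-0.548), so f = (1 − (-0.548))/2 = 0.774, so 77%.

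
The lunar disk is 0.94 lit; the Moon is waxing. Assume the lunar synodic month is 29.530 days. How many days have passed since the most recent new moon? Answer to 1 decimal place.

12.4 days

From f = (1 − cos θ)/2: cos θ = 1 − 2×0.94 = -0.880; arccos → 151.6°.
Before full moon the principal value applies: θ = 151.6°.
Age = 29.530 × 151.6°/360° ≈ 12.44 days.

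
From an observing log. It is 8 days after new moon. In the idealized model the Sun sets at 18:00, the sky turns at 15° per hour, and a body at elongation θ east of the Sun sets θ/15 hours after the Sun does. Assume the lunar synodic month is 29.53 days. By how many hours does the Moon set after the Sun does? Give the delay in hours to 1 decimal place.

The Moon has covered 8/29.53 of its cycle, so θ ≈ 360° × 8/29.53 = 97.5°.
The Moon trails the Sun by θ/15 = 97.5/15 ≈ 6.50 hours.
So the Moon sets 6.50 h after the Sun.

6.5 h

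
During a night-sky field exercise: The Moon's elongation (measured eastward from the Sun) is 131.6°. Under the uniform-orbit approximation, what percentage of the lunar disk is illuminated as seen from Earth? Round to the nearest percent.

83%

f = (1 − cos 131.6°)/2 = (1 − (-0.664))/2 ≈ 0.832, i.e. 83%.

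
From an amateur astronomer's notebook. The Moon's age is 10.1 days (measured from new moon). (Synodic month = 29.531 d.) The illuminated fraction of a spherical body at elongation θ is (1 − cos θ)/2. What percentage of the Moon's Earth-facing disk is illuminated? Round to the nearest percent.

Phase angle: θ = 360°·(10.1 d)/(29.531 d) = 123.1°.
With cos θ = (-0.546), the lit fraction is (1 − (-0.546))/2 ≈ 0.773, so 77%.

77%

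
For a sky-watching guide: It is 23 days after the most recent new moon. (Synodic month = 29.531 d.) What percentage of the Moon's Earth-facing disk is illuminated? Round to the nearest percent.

Elongation θ = 360° × 23/29.531 ≈ 280.4°.
With cos θ = 0.180, the lit fraction is (1 − 0.180)/2 ≈ 0.410, so 41%.

41%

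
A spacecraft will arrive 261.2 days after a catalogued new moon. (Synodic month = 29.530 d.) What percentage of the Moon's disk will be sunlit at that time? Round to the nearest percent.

22%

261.2/29.530 = 8.845 lunations, so 8 complete cycles and 24.96 d into the next.
Phase angle: θ = 360°·(24.96 d)/(29.530 d) = 304.3°.
With cos θ = 0.563, the lit fraction is (1 − 0.563)/2 ≈ 0.218, so 22%.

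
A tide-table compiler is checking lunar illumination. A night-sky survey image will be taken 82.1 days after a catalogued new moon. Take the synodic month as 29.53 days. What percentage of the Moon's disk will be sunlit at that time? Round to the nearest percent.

41%

Reduce mod P: 82.1 − 2×29.53 = 23.04 d into the current lunation.
The Moon has covered 23.04/29.53 of its cycle, so θ ≈ 360° × 23.04/29.53 = 280.9°.
With cos θ = 0.189, the lit fraction is (1 − 0.189)/2 ≈ 0.406, so 41%.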